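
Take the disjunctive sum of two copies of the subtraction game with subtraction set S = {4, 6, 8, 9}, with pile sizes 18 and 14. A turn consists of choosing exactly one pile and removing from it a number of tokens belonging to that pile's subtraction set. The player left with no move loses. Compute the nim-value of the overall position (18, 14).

All piles use S = {4, 6, 8, 9}:
G(0) = 0
G(1) = mex{} = 0
G(2) = mex{} = 0
G(3) = mex{} = 0
G(4) = mex{0} = 1
G(5) = mex{0} = 1
G(6) = mex{0,0} = 1
G(7) = mex{0,0} = 1
G(8) = mex{1,0,0} = 2
G(9) = mex{1,0,0,0} = 2
G(10) = mex{1,1,0,0} = 2
G(11) = mex{1,1,0,0} = 2
G(12) = mex{2,1,1,0} = 3
G(13) = mex{2,1,1,1} = 0
G(14) = mex{2,2,1,1} = 0
G(15) = mex{2,2,1,1} = 0
G(16) = mex{3,2,2,1} = 0
G(17) = mex{0,2,2,2} = 1
G(18) = mex{0,3,2,2} = 1
Pile A: G(18) = 1.
Pile B: G(14) = 0.
Combined Grundy value = 1 ⊕ 0 = 1.

1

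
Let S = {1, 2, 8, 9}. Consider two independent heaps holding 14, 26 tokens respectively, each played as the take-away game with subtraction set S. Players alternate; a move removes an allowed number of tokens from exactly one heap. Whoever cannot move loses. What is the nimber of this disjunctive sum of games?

1

All heaps use S = {1, 2, 8, 9}:
n :  0  1  2  3  4  5  6  7  8  9 10 11 12 13 14 15 16 17 18 19 20 21 22 23 24 25 26
G :  0  1  2  0  1  2  0  1  2  3  0  1  2  0  1  2  0  1  2  3  0  1  2  0  1  2  0
Heap A: G(14) = 1.
Heap B: G(26) = 0.
Combined Grundy value = 1 ⊕ 0 = 1.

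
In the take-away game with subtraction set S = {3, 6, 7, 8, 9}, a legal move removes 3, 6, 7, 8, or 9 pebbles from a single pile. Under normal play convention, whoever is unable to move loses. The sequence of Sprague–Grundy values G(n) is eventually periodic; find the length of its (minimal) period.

12

n :  0  1  2  3  4  5  6  7  8  9 10 11 12 13 14 15 16 17 18 19 20 21 22 23 24 25
G :  0  0  0  1  1  1  2  2  2  3  3  3  0  0  0  1  1  1  2  2  2  3  3  3  0  0
G(n+12) = G(n) holds for n = 0,…,8 (a full window of length max(S) = 9), so the sequence is purely periodic with period 12.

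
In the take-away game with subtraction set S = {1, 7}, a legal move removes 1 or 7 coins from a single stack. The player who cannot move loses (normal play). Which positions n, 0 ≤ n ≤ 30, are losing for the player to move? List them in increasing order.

n :  0  1  2  3  4  5  6  7  8  9 10 11 12 13 14 15 16 17 18 19 20 21 22 23 24 25 26 27 28 29 30
G :  0  1  0  1  0  1  0  1  0  1  0  1  0  1  0  1  0  1  0  1  0  1  0  1  0  1  0  1  0  1  0
P-positions are exactly the n with G(n) = 0.

0, 2, 4, 6, 8, 10, 12, 14, 16, 18, 20, 22, 24, 26, 28, 30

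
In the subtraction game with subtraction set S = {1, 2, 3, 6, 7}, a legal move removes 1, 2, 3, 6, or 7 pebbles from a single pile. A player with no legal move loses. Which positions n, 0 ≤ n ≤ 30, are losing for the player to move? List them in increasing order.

0, 4, 8, 12, 16, 20, 24, 28

n :  0  1  2  3  4  5  6  7  8  9 10 11 12 13 14 15 16 17 18 19 20 21 22 23 24 25 26 27 28 29 30
G :  0  1  2  3  0  1  2  3  0  1  2  3  0  1  2  3  0  1  2  3  0  1  2  3  0  1  2  3  0  1  2
P-positions are exactly the n with G(n) = 0.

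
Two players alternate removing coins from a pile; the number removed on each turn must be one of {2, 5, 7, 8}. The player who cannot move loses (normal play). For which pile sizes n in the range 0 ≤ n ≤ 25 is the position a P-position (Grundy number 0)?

0, 1, 4, 10, 13, 14, 23, 24

G(0) = 0
G(1) = mex{} = 0
G(2) = mex{0} = 1
G(3) = mex{0} = 1
G(4) = mex{1} = 0
G(5) = mex{1,0} = 2
G(6) = mex{0,0} = 1
G(7) = mex{2,1,0} = 3
G(8) = mex{1,1,0,0} = 2
G(9) = mex{3,0,1,0} = 2
G(10) = mex{2,2,1,1} = 0
G(11) = mex{2,1,0,1} = 3
G(12) = mex{0,3,2,0} = 1
G(13) = mex{3,2,1,2} = 0
G(14) = mex{1,2,3,1} = 0
G(15) = mex{0,0,2,3} = 1
G(16) = mex{0,3,2,2} = 1
G(17) = mex{1,1,0,2} = 3
G(18) = mex{1,0,3,0} = 2
G(19) = mex{3,0,1,3} = 2
G(20) = mex{2,1,0,1} = 3
G(21) = mex{2,1,0,0} = 3
G(22) = mex{3,3,1,0} = 2
G(23) = mex{3,2,1,1} = 0
G(24) = mex{2,2,3,1} = 0
G(25) = mex{0,3,2,3} = 1
P-positions are exactly the n with G(n) = 0.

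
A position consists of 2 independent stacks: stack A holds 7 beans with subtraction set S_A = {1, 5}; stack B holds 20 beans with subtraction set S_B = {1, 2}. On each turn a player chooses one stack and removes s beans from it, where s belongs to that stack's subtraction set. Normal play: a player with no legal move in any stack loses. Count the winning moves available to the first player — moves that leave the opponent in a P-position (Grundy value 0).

Stack A, S = {1, 5}:
n : 0 1 2 3 4 5 6 7
G : 0 1 0 1 0 1 0 1
G_A(7) = 1.
Stack B, S = {1, 2}:
n :  0  1  2  3  4  5  6  7  8  9 10 11 12 13 14 15 16 17 18 19 20
G :  0  1  2  0  1  2  0  1  2  0  1  2  0  1  2  0  1  2  0  1  2
G_B(20) = 2.
Combined Grundy value = 1 ⊕ 2 = 3.
A winning move leaves total XOR = 0, i.e. changes one component's Grundy value g to g ⊕ X where X is the current total.
Stack A: need g' = 1⊕3 = 2. Options: 7−1→G=0, 7−5→G=0. Hits: 0.
Stack B: need g' = 2⊕3 = 1. Options: 20−1→G=1, 20−2→G=0. Hits: 1.

1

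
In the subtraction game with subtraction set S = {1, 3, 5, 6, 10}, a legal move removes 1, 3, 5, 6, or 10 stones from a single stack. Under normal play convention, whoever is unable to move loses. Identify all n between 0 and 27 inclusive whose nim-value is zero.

G(0) = 0
G(1) = mex{0} = 1
G(2) = mex{1} = 0
G(3) = mex{0,0} = 1
G(4) = mex{1,1} = 0
G(5) = mex{0,0,0} = 1
G(6) = mex{1,1,1,0} = 2
G(7) = mex{2,0,0,1} = 3
G(8) = mex{3,1,1,0} = 2
G(9) = mex{2,2,0,1} = 3
G(10) = mex{3,3,1,0,0} = 2
G(11) = mex{2,2,2,1,1} = 0
G(12) = mex{0,3,3,2,0} = 1
G(13) = mex{1,2,2,3,1} = 0
G(14) = mex{0,0,3,2,0} = 1
G(15) = mex{1,1,2,3,1} = 0
G(16) = mex{0,0,0,2,2} = 1
G(17) = mex{1,1,1,0,3} = 2
G(18) = mex{2,0,0,1,2} = 3
G(19) = mex{3,1,1,0,3} = 2
G(20) = mex{2,2,0,1,2} = 3
G(21) = mex{3,3,1,0,0} = 2
G(22) = mex{2,2,2,1,1} = 0
G(23) = mex{0,3,3,2,0} = 1
G(24) = mex{1,2,2,3,1} = 0
G(25) = mex{0,0,3,2,0} = 1
G(26) = mex{1,1,2,3,1} = 0
G(27) = mex{0,0,0,2,2} = 1
P-positions are exactly the n with G(n) = 0.

0, 2, 4, 11, 13, 15, 22, 24, 26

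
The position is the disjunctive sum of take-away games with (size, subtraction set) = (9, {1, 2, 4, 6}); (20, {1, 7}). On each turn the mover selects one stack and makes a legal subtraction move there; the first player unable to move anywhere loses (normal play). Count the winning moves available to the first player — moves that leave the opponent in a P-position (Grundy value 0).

4

Stack A, S = {1, 2, 4, 6}:
G(0) = 0
G(1) = mex{0} = 1
G(2) = mex{1,0} = 2
G(3) = mex{2,1} = 0
G(4) = mex{0,2,0} = 1
G(5) = mex{1,0,1} = 2
G(6) = mex{2,1,2,0} = 3
G(7) = mex{3,2,0,1} = 4
G(8) = mex{4,3,1,2} = 0
G(9) = mex{0,4,2,0} = 1
G_A(9) = 1.
Stack B, S = {1, 7}:
n :  0  1  2  3  4  5  6  7  8  9 10 11 12 13 14 15 16 17 18 19 20
G :  0  1  0  1  0  1  0  1  0  1  0  1  0  1  0  1  0  1  0  1  0
G_B(20) = 0.
Combined Grundy value = 1 ⊕ 0 = 1.
A winning move leaves total XOR = 0, i.e. changes one component's Grundy value g to g ⊕ X where X is the current total.
Stack A: need g' = 1⊕1 = 0. Options: 9−1→G=0, 9−2→G=4, 9−4→G=2, 9−6→G=0. Hits: 2.
Stack B: need g' = 0⊕1 = 1. Options: 20−1→G=1, 20−7→G=1. Hits: 2.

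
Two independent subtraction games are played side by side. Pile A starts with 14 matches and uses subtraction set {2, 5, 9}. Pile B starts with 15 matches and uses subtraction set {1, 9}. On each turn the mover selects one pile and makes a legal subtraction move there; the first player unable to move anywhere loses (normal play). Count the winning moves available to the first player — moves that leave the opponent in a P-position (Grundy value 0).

3

Pile A, S = {2, 5, 9}:
G(0) = 0
G(1) = mex{} = 0
G(2) = mex{0} = 1
G(3) = mex{0} = 1
G(4) = mex{1} = 0
G(5) = mex{1,0} = 2
G(6) = mex{0,0} = 1
G(7) = mex{2,1} = 0
G(8) = mex{1,1} = 0
G(9) = mex{0,0,0} = 1
G(10) = mex{0,2,0} = 1
G(11) = mex{1,1,1} = 0
G(12) = mex{1,0,1} = 2
G(13) = mex{0,0,0} = 1
G(14) = mex{2,1,2} = 0
G_A(14) = 0.
Pile B, S = {1, 9}:
n :  0  1  2  3  4  5  6  7  8  9 10 11 12 13 14 15
G :  0  1  0  1  0  1  0  1  0  1  0  1  0  1  0  1
G_B(15) = 1.
Combined Grundy value = 0 ⊕ 1 = 1.
A winning move leaves total XOR = 0, i.e. changes one component's Grundy value g to g ⊕ X where X is the current total.
Pile A: need g' = 0⊕1 = 1. Options: 14−2→G=2, 14−5→G=1, 14−9→G=2. Hits: 1.
Pile B: need g' = 1⊕1 = 0. Options: 15−1→G=0, 15−9→G=0. Hits: 2.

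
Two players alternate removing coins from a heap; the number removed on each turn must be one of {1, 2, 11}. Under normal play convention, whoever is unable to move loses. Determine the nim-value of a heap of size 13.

1

G(0) = 0
G(1) = mex{0} = 1
G(2) = mex{1,0} = 2
G(3) = mex{2,1} = 0
G(4) = mex{0,2} = 1
G(5) = mex{1,0} = 2
G(6) = mex{2,1} = 0
G(7) = mex{0,2} = 1
G(8) = mex{1,0} = 2
G(9) = mex{2,1} = 0
G(10) = mex{0,2} = 1
G(11) = mex{1,0,0} = 2
G(12) = mex{2,1,1} = 0
G(13) = mex{0,2,2} = 1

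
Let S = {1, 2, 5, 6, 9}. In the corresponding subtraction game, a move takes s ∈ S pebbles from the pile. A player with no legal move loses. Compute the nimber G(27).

n :  0  1  2  3  4  5  6  7  8  9 10 11 12 13 14 15 16 17 18 19 20 21 22 23 24 25 26 27
G :  0  1  2  0  1  2  3  0  1  2  0  1  2  3  0  1  2  0  1  2  3  0  1  2  0  1  2  3

3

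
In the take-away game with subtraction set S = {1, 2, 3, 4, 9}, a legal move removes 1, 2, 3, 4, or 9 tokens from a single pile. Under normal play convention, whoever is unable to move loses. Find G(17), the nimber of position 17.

n :  0  1  2  3  4  5  6  7  8  9 10 11 12 13 14 15 16 17
G :  0  1  2  3  4  0  1  2  3  4  0  1  2  3  4  0  1  2

2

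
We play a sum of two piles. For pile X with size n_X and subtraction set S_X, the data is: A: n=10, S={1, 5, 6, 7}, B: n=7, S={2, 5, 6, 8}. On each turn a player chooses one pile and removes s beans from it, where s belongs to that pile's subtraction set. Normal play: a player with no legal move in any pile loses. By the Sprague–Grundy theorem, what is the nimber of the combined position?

Pile A, S = {1, 5, 6, 7}:
n :  0  1  2  3  4  5  6  7  8  9 10
G :  0  1  0  1  0  1  2  3  2  3  2
G_A(10) = 2.
Pile B, S = {2, 5, 6, 8}:
G(0) = 0
G(1) = mex{} = 0
G(2) = mex{0} = 1
G(3) = mex{0} = 1
G(4) = mex{1} = 0
G(5) = mex{1,0} = 2
G(6) = mex{0,0,0} = 1
G(7) = mex{2,1,0} = 3
G_B(7) = 3.
Combined Grundy value = 2 ⊕ 3 = 1.

1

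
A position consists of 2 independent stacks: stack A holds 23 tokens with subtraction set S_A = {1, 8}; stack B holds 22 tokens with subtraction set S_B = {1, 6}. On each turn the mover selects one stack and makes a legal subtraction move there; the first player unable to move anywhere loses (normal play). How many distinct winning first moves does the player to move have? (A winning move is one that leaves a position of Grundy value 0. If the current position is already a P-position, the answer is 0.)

Stack A, S = {1, 8}:
G(0) = 0
G(1) = mex{0} = 1
G(2) = mex{1} = 0
G(3) = mex{0} = 1
G(4) = mex{1} = 0
G(5) = mex{0} = 1
G(6) = mex{1} = 0
G(7) = mex{0} = 1
G(8) = mex{1,0} = 2
G(9) = mex{2,1} = 0
G(10) = mex{0,0} = 1
G(11) = mex{1,1} = 0
G(12) = mex{0,0} = 1
G(13) = mex{1,1} = 0
G(14) = mex{0,0} = 1
G(15) = mex{1,1} = 0
G(16) = mex{0,2} = 1
G(17) = mex{1,0} = 2
G(18) = mex{2,1} = 0
G(19) = mex{0,0} = 1
G(20) = mex{1,1} = 0
G(21) = mex{0,0} = 1
G(22) = mex{1,1} = 0
G(23) = mex{0,0} = 1
G_A(23) = 1.
Stack B, S = {1, 6}:
n :  0  1  2  3  4  5  6  7  8  9 10 11 12 13 14 15 16 17 18 19 20 21 22
G :  0  1  0  1  0  1  2  0  1  0  1  0  1  2  0  1  0  1  0  1  2  0  1
G_B(22) = 1.
Combined Grundy value = 1 ⊕ 1 = 0.
A winning move leaves total XOR = 0, i.e. changes one component's Grundy value g to g ⊕ X where X is the current total.
Stack A: target g' = 1⊕0 = 1, but every legal move changes the Grundy value (mex property), so 0 moves.
Stack B: target g' = 1⊕0 = 1, but every legal move changes the Grundy value (mex property), so 0 moves.

0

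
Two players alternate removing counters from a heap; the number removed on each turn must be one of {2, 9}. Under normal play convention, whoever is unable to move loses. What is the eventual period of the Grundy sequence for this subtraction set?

11

G(0) = 0
G(1) = mex{} = 0
G(2) = mex{0} = 1
G(3) = mex{0} = 1
G(4) = mex{1} = 0
G(5) = mex{1} = 0
G(6) = mex{0} = 1
G(7) = mex{0} = 1
G(8) = mex{1} = 0
G(9) = mex{1,0} = 2
G(10) = mex{0,0} = 1
G(11) = mex{2,1} = 0
G(12) = mex{1,1} = 0
G(13) = mex{0,0} = 1
G(14) = mex{0,0} = 1
G(15) = mex{1,1} = 0
G(16) = mex{1,1} = 0
G(17) = mex{0,0} = 1
G(18) = mex{0,2} = 1
G(19) = mex{1,1} = 0
G(20) = mex{1,0} = 2
G(21) = mex{0,0} = 1
G(22) = mex{2,1} = 0
G(23) = mex{1,1} = 0
G(n+11) = G(n) holds for n = 0,…,8 (a full window of length max(S) = 9), so the sequence is purely periodic with period 11.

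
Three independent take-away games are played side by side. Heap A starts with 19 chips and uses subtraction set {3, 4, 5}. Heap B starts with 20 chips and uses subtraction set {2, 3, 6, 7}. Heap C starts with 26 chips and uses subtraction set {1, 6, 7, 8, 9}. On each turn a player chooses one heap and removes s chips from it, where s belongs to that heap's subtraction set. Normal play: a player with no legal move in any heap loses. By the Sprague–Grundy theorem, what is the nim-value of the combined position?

Heap A, S = {3, 4, 5}:
n :  0  1  2  3  4  5  6  7  8  9 10 11 12 13 14 15 16 17 18 19
G :  0  0  0  1  1  1  2  2  0  0  0  1  1  1  2  2  0  0  0  1
G_A(19) = 1.
Heap B, S = {2, 3, 6, 7}:
G(0) = 0
G(1) = mex{} = 0
G(2) = mex{0} = 1
G(3) = mex{0,0} = 1
G(4) = mex{1,0} = 2
G(5) = mex{1,1} = 0
G(6) = mex{2,1,0} = 3
G(7) = mex{0,2,0,0} = 1
G(8) = mex{3,0,1,0} = 2
G(9) = mex{1,3,1,1} = 0
G(10) = mex{2,1,2,1} = 0
G(11) = mex{0,2,0,2} = 1
G(12) = mex{0,0,3,0} = 1
G(13) = mex{1,0,1,3} = 2
G(14) = mex{1,1,2,1} = 0
G(15) = mex{2,1,0,2} = 3
G(16) = mex{0,2,0,0} = 1
G(17) = mex{3,0,1,0} = 2
G(18) = mex{1,3,1,1} = 0
G(19) = mex{2,1,2,1} = 0
G(20) = mex{0,2,0,2} = 1
G_B(20) = 1.
Heap C, S = {1, 6, 7, 8, 9}:
G(0) = 0
G(1) = mex{0} = 1
G(2) = mex{1} = 0
G(3) = mex{0} = 1
G(4) = mex{1} = 0
G(5) = mex{0} = 1
G(6) = mex{1,0} = 2
G(7) = mex{2,1,0} = 3
G(8) = mex{3,0,1,0} = 2
G(9) = mex{2,1,0,1,0} = 3
G(10) = mex{3,0,1,0,1} = 2
G(11) = mex{2,1,0,1,0} = 3
G(12) = mex{3,2,1,0,1} = 4
G(13) = mex{4,3,2,1,0} = 5
G(14) = mex{5,2,3,2,1} = 0
G(15) = mex{0,3,2,3,2} = 1
G(16) = mex{1,2,3,2,3} = 0
G(17) = mex{0,3,2,3,2} = 1
G(18) = mex{1,4,3,2,3} = 0
G(19) = mex{0,5,4,3,2} = 1
G(20) = mex{1,0,5,4,3} = 2
G(21) = mex{2,1,0,5,4} = 3
G(22) = mex{3,0,1,0,5} = 2
G(23) = mex{2,1,0,1,0} = 3
G(24) = mex{3,0,1,0,1} = 2
G(25) = mex{2,1,0,1,0} = 3
G(26) = mex{3,2,1,0,1} = 4
G_C(26) = 4.
Combined Grundy value = 1 ⊕ 1 ⊕ 4 = 4.

4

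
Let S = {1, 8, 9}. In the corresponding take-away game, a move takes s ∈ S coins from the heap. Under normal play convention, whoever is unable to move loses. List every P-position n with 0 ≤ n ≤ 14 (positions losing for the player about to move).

0, 2, 4, 6

n :  0  1  2  3  4  5  6  7  8  9 10 11 12 13 14
G :  0  1  0  1  0  1  0  1  2  3  2  3  2  3  2
P-positions are exactly the n with G(n) = 0.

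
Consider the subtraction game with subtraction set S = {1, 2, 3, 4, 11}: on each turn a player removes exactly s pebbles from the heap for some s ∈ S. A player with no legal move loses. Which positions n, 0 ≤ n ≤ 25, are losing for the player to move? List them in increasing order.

0, 5, 10, 15, 20, 25

n :  0  1  2  3  4  5  6  7  8  9 10 11 12 13 14 15 16 17 18 19 20 21 22 23 24 25
G :  0  1  2  3  4  0  1  2  3  4  0  1  2  3  4  0  1  2  3  4  0  1  2  3  4  0
P-positions are exactly the n with G(n) = 0.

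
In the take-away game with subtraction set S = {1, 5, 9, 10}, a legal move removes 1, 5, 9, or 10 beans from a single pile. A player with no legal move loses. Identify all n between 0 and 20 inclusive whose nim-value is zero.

n :  0  1  2  3  4  5  6  7  8  9 10 11 12 13 14 15 16 17 18 19 20
G :  0  1  0  1  0  1  0  1  0  1  2  3  2  3  2  3  2  3  2  0  1
P-positions are exactly the n with G(n) = 0.

0, 2, 4, 6, 8, 19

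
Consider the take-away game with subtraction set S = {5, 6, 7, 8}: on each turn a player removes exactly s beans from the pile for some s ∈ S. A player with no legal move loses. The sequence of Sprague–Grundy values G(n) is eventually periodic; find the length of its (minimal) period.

G(0) = 0
G(1) = mex{} = 0
G(2) = mex{} = 0
G(3) = mex{} = 0
G(4) = mex{} = 0
G(5) = mex{0} = 1
G(6) = mex{0,0} = 1
G(7) = mex{0,0,0} = 1
G(8) = mex{0,0,0,0} = 1
G(9) = mex{0,0,0,0} = 1
G(10) = mex{1,0,0,0} = 2
G(11) = mex{1,1,0,0} = 2
G(12) = mex{1,1,1,0} = 2
G(13) = mex{1,1,1,1} = 0
G(14) = mex{1,1,1,1} = 0
G(15) = mex{2,1,1,1} = 0
G(16) = mex{2,2,1,1} = 0
G(17) = mex{2,2,2,1} = 0
G(18) = mex{0,2,2,2} = 1
G(19) = mex{0,0,2,2} = 1
G(20) = mex{0,0,0,2} = 1
G(21) = mex{0,0,0,0} = 1
G(22) = mex{0,0,0,0} = 1
G(23) = mex{1,0,0,0} = 2
G(24) = mex{1,1,0,0} = 2
G(25) = mex{1,1,1,0} = 2
G(26) = mex{1,1,1,1} = 0
G(27) = mex{1,1,1,1} = 0
G(n+13) = G(n) holds for n = 0,…,7 (a full window of length max(S) = 8), so the sequence is purely periodic with period 13.

13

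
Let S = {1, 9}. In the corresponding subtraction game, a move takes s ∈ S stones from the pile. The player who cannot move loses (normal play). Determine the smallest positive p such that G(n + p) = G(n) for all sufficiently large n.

2

G(0) = 0
G(1) = mex{0} = 1
G(2) = mex{1} = 0
G(3) = mex{0} = 1
G(4) = mex{1} = 0
G(5) = mex{0} = 1
G(6) = mex{1} = 0
G(7) = mex{0} = 1
G(8) = mex{1} = 0
G(9) = mex{0,0} = 1
G(10) = mex{1,1} = 0
G(11) = mex{0,0} = 1
G(12) = mex{1,1} = 0
G(13) = mex{0,0} = 1
G(14) = mex{1,1} = 0
G(n+2) = G(n) holds for n = 0,…,8 (a full window of length max(S) = 9), so the sequence is purely periodic with period 2.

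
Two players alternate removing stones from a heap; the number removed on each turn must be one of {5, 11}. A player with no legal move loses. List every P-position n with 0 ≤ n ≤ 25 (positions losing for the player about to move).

0, 1, 2, 3, 4, 10, 16, 17, 18, 19, 20

n :  0  1  2  3  4  5  6  7  8  9 10 11 12 13 14 15 16 17 18 19 20 21 22 23 24 25
G :  0  0  0  0  0  1  1  1  1  1  0  2  2  2  2  1  0  0  0  0  0  1  1  1  1  1
P-positions are exactly the n with G(n) = 0.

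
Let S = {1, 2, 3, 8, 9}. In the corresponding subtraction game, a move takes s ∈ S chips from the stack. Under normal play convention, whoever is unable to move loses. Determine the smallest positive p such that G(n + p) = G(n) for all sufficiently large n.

10

G(0) = 0
G(1) = mex{0} = 1
G(2) = mex{1,0} = 2
G(3) = mex{2,1,0} = 3
G(4) = mex{3,2,1} = 0
G(5) = mex{0,3,2} = 1
G(6) = mex{1,0,3} = 2
G(7) = mex{2,1,0} = 3
G(8) = mex{3,2,1,0} = 4
G(9) = mex{4,3,2,1,0} = 5
G(10) = mex{5,4,3,2,1} = 0
G(11) = mex{0,5,4,3,2} = 1
G(12) = mex{1,0,5,0,3} = 2
G(13) = mex{2,1,0,1,0} = 3
G(14) = mex{3,2,1,2,1} = 0
G(15) = mex{0,3,2,3,2} = 1
G(16) = mex{1,0,3,4,3} = 2
G(17) = mex{2,1,0,5,4} = 3
G(18) = mex{3,2,1,0,5} = 4
G(19) = mex{4,3,2,1,0} = 5
G(20) = mex{5,4,3,2,1} = 0
G(21) = mex{0,5,4,3,2} = 1
G(n+10) = G(n) holds for n = 0,…,8 (a full window of length max(S) = 9), so the sequence is purely periodic with period 10.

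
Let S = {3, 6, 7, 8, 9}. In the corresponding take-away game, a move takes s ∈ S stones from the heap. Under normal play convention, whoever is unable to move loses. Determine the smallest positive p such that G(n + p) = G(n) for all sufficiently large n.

12

G(0) = 0
G(1) = mex{} = 0
G(2) = mex{} = 0
G(3) = mex{0} = 1
G(4) = mex{0} = 1
G(5) = mex{0} = 1
G(6) = mex{1,0} = 2
G(7) = mex{1,0,0} = 2
G(8) = mex{1,0,0,0} = 2
G(9) = mex{2,1,0,0,0} = 3
G(10) = mex{2,1,1,0,0} = 3
G(11) = mex{2,1,1,1,0} = 3
G(12) = mex{3,2,1,1,1} = 0
G(13) = mex{3,2,2,1,1} = 0
G(14) = mex{3,2,2,2,1} = 0
G(15) = mex{0,3,2,2,2} = 1
G(16) = mex{0,3,3,2,2} = 1
G(17) = mex{0,3,3,3,2} = 1
G(18) = mex{1,0,3,3,3} = 2
G(19) = mex{1,0,0,3,3} = 2
G(20) = mex{1,0,0,0,3} = 2
G(21) = mex{2,1,0,0,0} = 3
G(22) = mex{2,1,1,0,0} = 3
G(23) = mex{2,1,1,1,0} = 3
G(24) = mex{3,2,1,1,1} = 0
G(25) = mex{3,2,2,1,1} = 0
G(n+12) = G(n) holds for n = 0,…,8 (a full window of length max(S) = 9), so the sequence is purely periodic with period 12.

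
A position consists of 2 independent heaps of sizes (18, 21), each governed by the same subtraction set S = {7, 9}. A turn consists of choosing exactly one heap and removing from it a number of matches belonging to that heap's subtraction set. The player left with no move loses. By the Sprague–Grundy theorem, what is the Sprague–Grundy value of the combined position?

All heaps use S = {7, 9}:
G(0) = 0
G(1) = mex{} = 0
G(2) = mex{} = 0
G(3) = mex{} = 0
G(4) = mex{} = 0
G(5) = mex{} = 0
G(6) = mex{} = 0
G(7) = mex{0} = 1
G(8) = mex{0} = 1
G(9) = mex{0,0} = 1
G(10) = mex{0,0} = 1
G(11) = mex{0,0} = 1
G(12) = mex{0,0} = 1
G(13) = mex{0,0} = 1
G(14) = mex{1,0} = 2
G(15) = mex{1,0} = 2
G(16) = mex{1,1} = 0
G(17) = mex{1,1} = 0
G(18) = mex{1,1} = 0
G(19) = mex{1,1} = 0
G(20) = mex{1,1} = 0
G(21) = mex{2,1} = 0
Heap A: G(18) = 0.
Heap B: G(21) = 0.
Combined Grundy value = 0 ⊕ 0 = 0.

0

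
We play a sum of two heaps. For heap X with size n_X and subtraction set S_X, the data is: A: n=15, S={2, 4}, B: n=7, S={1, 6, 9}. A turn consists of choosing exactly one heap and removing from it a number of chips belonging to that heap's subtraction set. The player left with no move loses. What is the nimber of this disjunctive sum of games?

Heap A, S = {2, 4}:
G(0) = 0
G(1) = mex{} = 0
G(2) = mex{0} = 1
G(3) = mex{0} = 1
G(4) = mex{1,0} = 2
G(5) = mex{1,0} = 2
G(6) = mex{2,1} = 0
G(7) = mex{2,1} = 0
G(8) = mex{0,2} = 1
G(9) = mex{0,2} = 1
G(10) = mex{1,0} = 2
G(11) = mex{1,0} = 2
G(12) = mex{2,1} = 0
G(13) = mex{2,1} = 0
G(14) = mex{0,2} = 1
G(15) = mex{0,2} = 1
G_A(15) = 1.
Heap B, S = {1, 6, 9}:
n : 0 1 2 3 4 5 6 7
G : 0 1 0 1 0 1 2 0
G_B(7) = 0.
Combined Grundy value = 1 ⊕ 0 = 1.

1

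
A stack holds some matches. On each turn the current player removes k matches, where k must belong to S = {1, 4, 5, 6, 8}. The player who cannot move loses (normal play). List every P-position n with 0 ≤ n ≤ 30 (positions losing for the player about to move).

n :  0  1  2  3  4  5  6  7  8  9 10 11 12 13 14 15 16 17 18 19 20 21 22 23 24 25 26 27 28 29 30
G :  0  1  0  1  2  3  2  3  4  0  1  0  1  2  3  2  3  4  0  1  0  1  2  3  2  3  4  0  1  0  1
P-positions are exactly the n with G(n) = 0.

0, 2, 9, 11, 18, 20, 27, 29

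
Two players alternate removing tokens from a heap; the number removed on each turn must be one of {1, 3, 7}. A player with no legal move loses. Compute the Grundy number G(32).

n :  0  1  2  3  4  5  6  7  8  9 10 11 12 13 14 15 16 17 18 19 20 21 22 23 24 25 26 27 28 29 30 31 32
G :  0  1  0  1  0  1  0  1  0  1  0  1  0  1  0  1  0  1  0  1  0  1  0  1  0  1  0  1  0  1  0  1  0

0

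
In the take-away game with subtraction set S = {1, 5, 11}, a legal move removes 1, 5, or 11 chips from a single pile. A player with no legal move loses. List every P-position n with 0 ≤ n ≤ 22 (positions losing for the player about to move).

0, 2, 4, 6, 8, 10, 12, 14, 16, 18, 20, 22

G(0) = 0
G(1) = mex{0} = 1
G(2) = mex{1} = 0
G(3) = mex{0} = 1
G(4) = mex{1} = 0
G(5) = mex{0,0} = 1
G(6) = mex{1,1} = 0
G(7) = mex{0,0} = 1
G(8) = mex{1,1} = 0
G(9) = mex{0,0} = 1
G(10) = mex{1,1} = 0
G(11) = mex{0,0,0} = 1
G(12) = mex{1,1,1} = 0
G(13) = mex{0,0,0} = 1
G(14) = mex{1,1,1} = 0
G(15) = mex{0,0,0} = 1
G(16) = mex{1,1,1} = 0
G(17) = mex{0,0,0} = 1
G(18) = mex{1,1,1} = 0
G(19) = mex{0,0,0} = 1
G(20) = mex{1,1,1} = 0
G(21) = mex{0,0,0} = 1
G(22) = mex{1,1,1} = 0
P-positions are exactly the n with G(n) = 0.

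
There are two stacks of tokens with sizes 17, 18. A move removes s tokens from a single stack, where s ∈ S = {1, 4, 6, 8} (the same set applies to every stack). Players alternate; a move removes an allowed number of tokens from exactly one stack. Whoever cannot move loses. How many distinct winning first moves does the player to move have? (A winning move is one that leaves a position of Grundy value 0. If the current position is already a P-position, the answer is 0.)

All stacks use S = {1, 4, 6, 8}:
G(0) = 0
G(1) = mex{0} = 1
G(2) = mex{1} = 0
G(3) = mex{0} = 1
G(4) = mex{1,0} = 2
G(5) = mex{2,1} = 0
G(6) = mex{0,0,0} = 1
G(7) = mex{1,1,1} = 0
G(8) = mex{0,2,0,0} = 1
G(9) = mex{1,0,1,1} = 2
G(10) = mex{2,1,2,0} = 3
G(11) = mex{3,0,0,1} = 2
G(12) = mex{2,1,1,2} = 0
G(13) = mex{0,2,0,0} = 1
G(14) = mex{1,3,1,1} = 0
G(15) = mex{0,2,2,0} = 1
G(16) = mex{1,0,3,1} = 2
G(17) = mex{2,1,2,2} = 0
G(18) = mex{0,0,0,3} = 1
Stack A: G(17) = 0.
Stack B: G(18) = 1.
Combined Grundy value = 0 ⊕ 1 = 1.
A winning move leaves total XOR = 0, i.e. changes one component's Grundy value g to g ⊕ X where X is the current total.
Stack A: need g' = 0⊕1 = 1. Options: 17−1→G=2, 17−4→G=1, 17−6→G=2, 17−8→G=2. Hits: 1.
Stack B: need g' = 1⊕1 = 0. Options: 18−1→G=0, 18−4→G=0, 18−6→G=0, 18−8→G=3. Hits: 3.

4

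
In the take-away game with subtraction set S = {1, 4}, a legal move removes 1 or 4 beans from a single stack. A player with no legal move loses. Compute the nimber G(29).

2

G(0) = 0
G(1) = mex{0} = 1
G(2) = mex{1} = 0
G(3) = mex{0} = 1
G(4) = mex{1,0} = 2
G(5) = mex{2,1} = 0
G(6) = mex{0,0} = 1
G(7) = mex{1,1} = 0
G(8) = mex{0,2} = 1
G(9) = mex{1,0} = 2
G(10) = mex{2,1} = 0
G(11) = mex{0,0} = 1
G(12) = mex{1,1} = 0
G(13) = mex{0,2} = 1
G(14) = mex{1,0} = 2
G(15) = mex{2,1} = 0
G(16) = mex{0,0} = 1
G(17) = mex{1,1} = 0
G(18) = mex{0,2} = 1
G(19) = mex{1,0} = 2
G(20) = mex{2,1} = 0
G(21) = mex{0,0} = 1
G(22) = mex{1,1} = 0
G(23) = mex{0,2} = 1
G(24) = mex{1,0} = 2
G(25) = mex{2,1} = 0
G(26) = mex{0,0} = 1
G(27) = mex{1,1} = 0
G(28) = mex{0,2} = 1
G(29) = mex{1,0} = 2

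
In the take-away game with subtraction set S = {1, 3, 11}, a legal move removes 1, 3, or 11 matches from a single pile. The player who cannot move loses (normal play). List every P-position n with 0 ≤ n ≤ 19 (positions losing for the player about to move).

G(0) = 0
G(1) = mex{0} = 1
G(2) = mex{1} = 0
G(3) = mex{0,0} = 1
G(4) = mex{1,1} = 0
G(5) = mex{0,0} = 1
G(6) = mex{1,1} = 0
G(7) = mex{0,0} = 1
G(8) = mex{1,1} = 0
G(9) = mex{0,0} = 1
G(10) = mex{1,1} = 0
G(11) = mex{0,0,0} = 1
G(12) = mex{1,1,1} = 0
G(13) = mex{0,0,0} = 1
G(14) = mex{1,1,1} = 0
G(15) = mex{0,0,0} = 1
G(16) = mex{1,1,1} = 0
G(17) = mex{0,0,0} = 1
G(18) = mex{1,1,1} = 0
G(19) = mex{0,0,0} = 1
P-positions are exactly the n with G(n) = 0.

0, 2, 4, 6, 8, 10, 12, 14, 16, 18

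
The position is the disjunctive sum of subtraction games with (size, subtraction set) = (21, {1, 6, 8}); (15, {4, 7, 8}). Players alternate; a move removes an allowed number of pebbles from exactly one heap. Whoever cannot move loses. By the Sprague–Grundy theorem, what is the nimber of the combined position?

Heap A, S = {1, 6, 8}:
n :  0  1  2  3  4  5  6  7  8  9 10 11 12 13 14 15 16 17 18 19 20 21
G :  0  1  0  1  0  1  2  0  1  0  1  0  1  2  0  1  0  1  0  1  2  0
G_A(21) = 0.
Heap B, S = {4, 7, 8}:
n :  0  1  2  3  4  5  6  7  8  9 10 11 12 13 14 15
G :  0  0  0  0  1  1  1  1  2  2  2  2  0  0  0  0
G_B(15) = 0.
Combined Grundy value = 0 ⊕ 0 = 0.

0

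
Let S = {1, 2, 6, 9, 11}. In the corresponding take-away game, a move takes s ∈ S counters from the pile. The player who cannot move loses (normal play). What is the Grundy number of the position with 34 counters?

G(0) = 0
G(1) = mex{0} = 1
G(2) = mex{1,0} = 2
G(3) = mex{2,1} = 0
G(4) = mex{0,2} = 1
G(5) = mex{1,0} = 2
G(6) = mex{2,1,0} = 3
G(7) = mex{3,2,1} = 0
G(8) = mex{0,3,2} = 1
G(9) = mex{1,0,0,0} = 2
G(10) = mex{2,1,1,1} = 0
G(11) = mex{0,2,2,2,0} = 1
G(12) = mex{1,0,3,0,1} = 2
G(13) = mex{2,1,0,1,2} = 3
G(14) = mex{3,2,1,2,0} = 4
G(15) = mex{4,3,2,3,1} = 0
G(16) = mex{0,4,0,0,2} = 1
G(17) = mex{1,0,1,1,3} = 2
G(18) = mex{2,1,2,2,0} = 3
G(19) = mex{3,2,3,0,1} = 4
G(20) = mex{4,3,4,1,2} = 0
G(21) = mex{0,4,0,2,0} = 1
G(22) = mex{1,0,1,3,1} = 2
G(23) = mex{2,1,2,4,2} = 0
G(24) = mex{0,2,3,0,3} = 1
G(25) = mex{1,0,4,1,4} = 2
G(26) = mex{2,1,0,2,0} = 3
G(27) = mex{3,2,1,3,1} = 0
G(28) = mex{0,3,2,4,2} = 1
G(29) = mex{1,0,0,0,3} = 2
G(30) = mex{2,1,1,1,4} = 0
G(31) = mex{0,2,2,2,0} = 1
G(32) = mex{1,0,3,0,1} = 2
G(33) = mex{2,1,0,1,2} = 3
G(34) = mex{3,2,1,2,0} = 4

4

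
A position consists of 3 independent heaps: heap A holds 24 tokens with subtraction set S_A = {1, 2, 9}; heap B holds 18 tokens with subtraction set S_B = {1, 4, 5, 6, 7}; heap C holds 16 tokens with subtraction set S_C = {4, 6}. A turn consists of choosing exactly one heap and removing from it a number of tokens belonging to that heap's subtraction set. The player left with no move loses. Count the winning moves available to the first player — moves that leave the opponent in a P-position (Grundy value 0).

1

Heap A, S = {1, 2, 9}:
G(0) = 0
G(1) = mex{0} = 1
G(2) = mex{1,0} = 2
G(3) = mex{2,1} = 0
G(4) = mex{0,2} = 1
G(5) = mex{1,0} = 2
G(6) = mex{2,1} = 0
G(7) = mex{0,2} = 1
G(8) = mex{1,0} = 2
G(9) = mex{2,1,0} = 3
G(10) = mex{3,2,1} = 0
G(11) = mex{0,3,2} = 1
G(12) = mex{1,0,0} = 2
G(13) = mex{2,1,1} = 0
G(14) = mex{0,2,2} = 1
G(15) = mex{1,0,0} = 2
G(16) = mex{2,1,1} = 0
G(17) = mex{0,2,2} = 1
G(18) = mex{1,0,3} = 2
G(19) = mex{2,1,0} = 3
G(20) = mex{3,2,1} = 0
G(21) = mex{0,3,2} = 1
G(22) = mex{1,0,0} = 2
G(23) = mex{2,1,1} = 0
G(24) = mex{0,2,2} = 1
G_A(24) = 1.
Heap B, S = {1, 4, 5, 6, 7}:
n :  0  1  2  3  4  5  6  7  8  9 10 11 12 13 14 15 16 17 18
G :  0  1  0  1  2  3  2  3  4  5  0  1  0  1  2  3  2  3  4
G_B(18) = 4.
Heap C, S = {4, 6}:
G(0) = 0
G(1) = mex{} = 0
G(2) = mex{} = 0
G(3) = mex{} = 0
G(4) = mex{0} = 1
G(5) = mex{0} = 1
G(6) = mex{0,0} = 1
G(7) = mex{0,0} = 1
G(8) = mex{1,0} = 2
G(9) = mex{1,0} = 2
G(10) = mex{1,1} = 0
G(11) = mex{1,1} = 0
G(12) = mex{2,1} = 0
G(13) = mex{2,1} = 0
G(14) = mex{0,2} = 1
G(15) = mex{0,2} = 1
G(16) = mex{0,0} = 1
G_C(16) = 1.
Combined Grundy value = 1 ⊕ 4 ⊕ 1 = 4.
A winning move leaves total XOR = 0, i.e. changes one component's Grundy value g to g ⊕ X where X is the current total.
Heap A: need g' = 1⊕4 = 5. Options: 24−1→G=0, 24−2→G=2, 24−9→G=2. Hits: 0.
Heap B: need g' = 4⊕4 = 0. Options: 18−1→G=3, 18−4→G=2, 18−5→G=1, 18−6→G=0, 18−7→G=1. Hits: 1.
Heap C: need g' = 1⊕4 = 5. Options: 16−4→G=0, 16−6→G=0. Hits: 0.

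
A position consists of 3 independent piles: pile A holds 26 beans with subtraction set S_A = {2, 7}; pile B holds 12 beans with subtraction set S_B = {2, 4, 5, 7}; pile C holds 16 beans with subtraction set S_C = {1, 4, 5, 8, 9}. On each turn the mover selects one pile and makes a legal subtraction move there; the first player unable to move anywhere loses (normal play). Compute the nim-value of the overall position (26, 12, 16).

Pile A, S = {2, 7}:
n :  0  1  2  3  4  5  6  7  8  9 10 11 12 13 14 15 16 17 18 19 20 21 22 23 24 25 26
G :  0  0  1  1  0  0  1  1  2  0  0  1  1  0  0  1  1  2  0  0  1  1  0  0  1  1  2
G_A(26) = 2.
Pile B, S = {2, 4, 5, 7}:
n :  0  1  2  3  4  5  6  7  8  9 10 11 12
G :  0  0  1  1  2  2  3  3  4  0  0  1  1
G_B(12) = 1.
Pile C, S = {1, 4, 5, 8, 9}:
n :  0  1  2  3  4  5  6  7  8  9 10 11 12 13 14 15 16
G :  0  1  0  1  2  3  2  3  4  5  4  5  0  1  0  1  2
G_C(16) = 2.
Combined Grundy value = 2 ⊕ 1 ⊕ 2 = 1.

1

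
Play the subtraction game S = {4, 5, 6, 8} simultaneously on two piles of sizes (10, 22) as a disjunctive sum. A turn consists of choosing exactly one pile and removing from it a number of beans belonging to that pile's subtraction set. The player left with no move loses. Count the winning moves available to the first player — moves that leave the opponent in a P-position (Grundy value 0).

All piles use S = {4, 5, 6, 8}:
G(0) = 0
G(1) = mex{} = 0
G(2) = mex{} = 0
G(3) = mex{} = 0
G(4) = mex{0} = 1
G(5) = mex{0,0} = 1
G(6) = mex{0,0,0} = 1
G(7) = mex{0,0,0} = 1
G(8) = mex{1,0,0,0} = 2
G(9) = mex{1,1,0,0} = 2
G(10) = mex{1,1,1,0} = 2
G(11) = mex{1,1,1,0} = 2
G(12) = mex{2,1,1,1} = 0
G(13) = mex{2,2,1,1} = 0
G(14) = mex{2,2,2,1} = 0
G(15) = mex{2,2,2,1} = 0
G(16) = mex{0,2,2,2} = 1
G(17) = mex{0,0,2,2} = 1
G(18) = mex{0,0,0,2} = 1
G(19) = mex{0,0,0,2} = 1
G(20) = mex{1,0,0,0} = 2
G(21) = mex{1,1,0,0} = 2
G(22) = mex{1,1,1,0} = 2
Pile A: G(10) = 2.
Pile B: G(22) = 2.
Combined Grundy value = 2 ⊕ 2 = 0.
A winning move leaves total XOR = 0, i.e. changes one component's Grundy value g to g ⊕ X where X is the current total.
Pile A: target g' = 2⊕0 = 2, but every legal move changes the Grundy value (mex property), so 0 moves.
Pile B: target g' = 2⊕0 = 2, but every legal move changes the Grundy value (mex property), so 0 moves.

0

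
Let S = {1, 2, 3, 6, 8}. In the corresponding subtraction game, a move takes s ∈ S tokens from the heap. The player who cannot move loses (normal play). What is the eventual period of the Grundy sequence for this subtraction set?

n :  0  1  2  3  4  5  6  7  8  9 10 11 12 13 14 15 16 17 18 19
G :  0  1  2  3  0  1  2  3  4  0  1  2  3  0  1  2  3  4  0  1
G(n+9) = G(n) holds for n = 0,…,7 (a full window of length max(S) = 8), so the sequence is purely periodic with period 9.

9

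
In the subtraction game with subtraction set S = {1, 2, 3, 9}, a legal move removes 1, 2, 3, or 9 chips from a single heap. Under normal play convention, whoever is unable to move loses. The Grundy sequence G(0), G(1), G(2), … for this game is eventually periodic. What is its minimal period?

4

G(0) = 0
G(1) = mex{0} = 1
G(2) = mex{1,0} = 2
G(3) = mex{2,1,0} = 3
G(4) = mex{3,2,1} = 0
G(5) = mex{0,3,2} = 1
G(6) = mex{1,0,3} = 2
G(7) = mex{2,1,0} = 3
G(8) = mex{3,2,1} = 0
G(9) = mex{0,3,2,0} = 1
G(10) = mex{1,0,3,1} = 2
G(11) = mex{2,1,0,2} = 3
G(12) = mex{3,2,1,3} = 0
G(13) = mex{0,3,2,0} = 1
G(14) = mex{1,0,3,1} = 2
G(n+4) = G(n) holds for n = 0,…,8 (a full window of length max(S) = 9), so the sequence is purely periodic with period 4.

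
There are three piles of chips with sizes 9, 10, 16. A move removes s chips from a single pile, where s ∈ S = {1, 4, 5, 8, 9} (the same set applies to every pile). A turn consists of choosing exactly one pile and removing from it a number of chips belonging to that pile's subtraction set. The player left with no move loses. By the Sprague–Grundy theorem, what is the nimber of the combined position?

All piles use S = {1, 4, 5, 8, 9}:
G(0) = 0
G(1) = mex{0} = 1
G(2) = mex{1} = 0
G(3) = mex{0} = 1
G(4) = mex{1,0} = 2
G(5) = mex{2,1,0} = 3
G(6) = mex{3,0,1} = 2
G(7) = mex{2,1,0} = 3
G(8) = mex{3,2,1,0} = 4
G(9) = mex{4,3,2,1,0} = 5
G(10) = mex{5,2,3,0,1} = 4
G(11) = mex{4,3,2,1,0} = 5
G(12) = mex{5,4,3,2,1} = 0
G(13) = mex{0,5,4,3,2} = 1
G(14) = mex{1,4,5,2,3} = 0
G(15) = mex{0,5,4,3,2} = 1
G(16) = mex{1,0,5,4,3} = 2
Pile A: G(9) = 5.
Pile B: G(10) = 4.
Pile C: G(16) = 2.
Combined Grundy value = 5 ⊕ 4 ⊕ 2 = 3.

3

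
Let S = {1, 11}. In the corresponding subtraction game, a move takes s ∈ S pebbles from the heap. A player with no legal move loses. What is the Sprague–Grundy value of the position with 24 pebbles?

n :  0  1  2  3  4  5  6  7  8  9 10 11 12 13 14 15 16 17 18 19 20 21 22 23 24
G :  0  1  0  1  0  1  0  1  0  1  0  1  0  1  0  1  0  1  0  1  0  1  0  1  0

0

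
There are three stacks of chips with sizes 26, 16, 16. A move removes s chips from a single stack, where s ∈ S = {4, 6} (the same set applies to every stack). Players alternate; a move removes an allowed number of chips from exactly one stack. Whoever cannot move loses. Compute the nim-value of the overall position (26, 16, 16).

1

All stacks use S = {4, 6}:
G(0) = 0
G(1) = mex{} = 0
G(2) = mex{} = 0
G(3) = mex{} = 0
G(4) = mex{0} = 1
G(5) = mex{0} = 1
G(6) = mex{0,0} = 1
G(7) = mex{0,0} = 1
G(8) = mex{1,0} = 2
G(9) = mex{1,0} = 2
G(10) = mex{1,1} = 0
G(11) = mex{1,1} = 0
G(12) = mex{2,1} = 0
G(13) = mex{2,1} = 0
G(14) = mex{0,2} = 1
G(15) = mex{0,2} = 1
G(16) = mex{0,0} = 1
G(17) = mex{0,0} = 1
G(18) = mex{1,0} = 2
G(19) = mex{1,0} = 2
G(20) = mex{1,1} = 0
G(21) = mex{1,1} = 0
G(22) = mex{2,1} = 0
G(23) = mex{2,1} = 0
G(24) = mex{0,2} = 1
G(25) = mex{0,2} = 1
G(26) = mex{0,0} = 1
Stack A: G(26) = 1.
Stack B: G(16) = 1.
Stack C: G(16) = 1.
Combined Grundy value = 1 ⊕ 1 ⊕ 1 = 1.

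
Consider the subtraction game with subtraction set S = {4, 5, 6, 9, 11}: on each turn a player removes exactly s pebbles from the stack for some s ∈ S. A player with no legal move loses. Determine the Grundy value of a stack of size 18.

n :  0  1  2  3  4  5  6  7  8  9 10 11 12 13 14 15 16 17 18
G :  0  0  0  0  1  1  1  1  2  2  2  2  3  3  3  0  0  0  0

0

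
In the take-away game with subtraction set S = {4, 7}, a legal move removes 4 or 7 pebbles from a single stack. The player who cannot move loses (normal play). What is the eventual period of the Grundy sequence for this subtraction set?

11

G(0) = 0
G(1) = mex{} = 0
G(2) = mex{} = 0
G(3) = mex{} = 0
G(4) = mex{0} = 1
G(5) = mex{0} = 1
G(6) = mex{0} = 1
G(7) = mex{0,0} = 1
G(8) = mex{1,0} = 2
G(9) = mex{1,0} = 2
G(10) = mex{1,0} = 2
G(11) = mex{1,1} = 0
G(12) = mex{2,1} = 0
G(13) = mex{2,1} = 0
G(14) = mex{2,1} = 0
G(15) = mex{0,2} = 1
G(16) = mex{0,2} = 1
G(17) = mex{0,2} = 1
G(18) = mex{0,0} = 1
G(19) = mex{1,0} = 2
G(20) = mex{1,0} = 2
G(21) = mex{1,0} = 2
G(22) = mex{1,1} = 0
G(23) = mex{2,1} = 0
G(n+11) = G(n) holds for n = 0,…,6 (a full window of length max(S) = 7), so the sequence is purely periodic with period 11.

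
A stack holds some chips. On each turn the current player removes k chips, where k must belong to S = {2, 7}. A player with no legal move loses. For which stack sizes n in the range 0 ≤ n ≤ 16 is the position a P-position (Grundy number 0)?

0, 1, 4, 5, 9, 10, 13, 14

n :  0  1  2  3  4  5  6  7  8  9 10 11 12 13 14 15 16
G :  0  0  1  1  0  0  1  1  2  0  0  1  1  0  0  1  1
P-positions are exactly the n with G(n) = 0.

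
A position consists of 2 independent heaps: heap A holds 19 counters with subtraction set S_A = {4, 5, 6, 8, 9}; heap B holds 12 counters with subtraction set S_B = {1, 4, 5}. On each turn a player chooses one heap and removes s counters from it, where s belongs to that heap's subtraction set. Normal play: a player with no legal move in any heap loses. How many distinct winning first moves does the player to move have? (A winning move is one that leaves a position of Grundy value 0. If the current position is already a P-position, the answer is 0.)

Heap A, S = {4, 5, 6, 8, 9}:
n :  0  1  2  3  4  5  6  7  8  9 10 11 12 13 14 15 16 17 18 19
G :  0  0  0  0  1  1  1  1  2  2  2  2  3  0  0  0  0  1  1  1
G_A(19) = 1.
Heap B, S = {1, 4, 5}:
G(0) = 0
G(1) = mex{0} = 1
G(2) = mex{1} = 0
G(3) = mex{0} = 1
G(4) = mex{1,0} = 2
G(5) = mex{2,1,0} = 3
G(6) = mex{3,0,1} = 2
G(7) = mex{2,1,0} = 3
G(8) = mex{3,2,1} = 0
G(9) = mex{0,3,2} = 1
G(10) = mex{1,2,3} = 0
G(11) = mex{0,3,2} = 1
G(12) = mex{1,0,3} = 2
G_B(12) = 2.
Combined Grundy value = 1 ⊕ 2 = 3.
A winning move leaves total XOR = 0, i.e. changes one component's Grundy value g to g ⊕ X where X is the current total.
Heap A: need g' = 1⊕3 = 2. Options: 19−4→G=0, 19−5→G=0, 19−6→G=0, 19−8→G=2, 19−9→G=2. Hits: 2.
Heap B: need g' = 2⊕3 = 1. Options: 12−1→G=1, 12−4→G=0, 12−5→G=3. Hits: 1.

3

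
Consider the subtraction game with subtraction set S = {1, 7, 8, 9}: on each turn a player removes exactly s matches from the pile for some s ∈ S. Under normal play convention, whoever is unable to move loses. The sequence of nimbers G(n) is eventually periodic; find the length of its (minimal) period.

n :  0  1  2  3  4  5  6  7  8  9 10 11 12 13 14 15 16 17 18 19 20 21 22 23 24 25 26 27 28 29 30 31 32 33
G :  0  1  0  1  0  1  0  1  2  3  2  3  2  3  2  3  0  1  0  1  0  1  0  1  2  3  2  3  2  3  2  3  0  1
G(n+16) = G(n) holds for n = 0,…,8 (a full window of length max(S) = 9), so the sequence is purely periodic with period 16.

16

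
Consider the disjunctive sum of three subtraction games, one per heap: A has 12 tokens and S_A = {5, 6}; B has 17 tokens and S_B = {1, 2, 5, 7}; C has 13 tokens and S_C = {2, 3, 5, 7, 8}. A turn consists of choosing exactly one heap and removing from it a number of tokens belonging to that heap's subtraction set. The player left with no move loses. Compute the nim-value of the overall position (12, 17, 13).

Heap A, S = {5, 6}:
G(0) = 0
G(1) = mex{} = 0
G(2) = mex{} = 0
G(3) = mex{} = 0
G(4) = mex{} = 0
G(5) = mex{0} = 1
G(6) = mex{0,0} = 1
G(7) = mex{0,0} = 1
G(8) = mex{0,0} = 1
G(9) = mex{0,0} = 1
G(10) = mex{1,0} = 2
G(11) = mex{1,1} = 0
G(12) = mex{1,1} = 0
G_A(12) = 0.
Heap B, S = {1, 2, 5, 7}:
n :  0  1  2  3  4  5  6  7  8  9 10 11 12 13 14 15 16 17
G :  0  1  2  0  1  2  0  1  2  0  1  2  0  1  2  0  1  2
G_B(17) = 2.
Heap C, S = {2, 3, 5, 7, 8}:
G(0) = 0
G(1) = mex{} = 0
G(2) = mex{0} = 1
G(3) = mex{0,0} = 1
G(4) = mex{1,0} = 2
G(5) = mex{1,1,0} = 2
G(6) = mex{2,1,0} = 3
G(7) = mex{2,2,1,0} = 3
G(8) = mex{3,2,1,0,0} = 4
G(9) = mex{3,3,2,1,0} = 4
G(10) = mex{4,3,2,1,1} = 0
G(11) = mex{4,4,3,2,1} = 0
G(12) = mex{0,4,3,2,2} = 1
G(13) = mex{0,0,4,3,2} = 1
G_C(13) = 1.
Combined Grundy value = 0 ⊕ 2 ⊕ 1 = 3.

3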